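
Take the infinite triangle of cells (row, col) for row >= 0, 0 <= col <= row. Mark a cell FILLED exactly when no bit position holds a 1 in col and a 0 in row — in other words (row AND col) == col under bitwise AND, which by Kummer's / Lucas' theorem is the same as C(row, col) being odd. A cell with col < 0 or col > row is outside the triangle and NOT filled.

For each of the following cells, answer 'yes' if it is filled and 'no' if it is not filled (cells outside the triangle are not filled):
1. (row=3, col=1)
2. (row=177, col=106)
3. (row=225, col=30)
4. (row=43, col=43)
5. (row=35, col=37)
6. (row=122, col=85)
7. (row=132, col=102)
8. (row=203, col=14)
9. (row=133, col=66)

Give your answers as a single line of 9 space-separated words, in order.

Answer: yes no no yes no no no no no

Derivation:
(3,1): row=0b11, col=0b1, row AND col = 0b1 = 1; 1 == 1 -> filled
(177,106): row=0b10110001, col=0b1101010, row AND col = 0b100000 = 32; 32 != 106 -> empty
(225,30): row=0b11100001, col=0b11110, row AND col = 0b0 = 0; 0 != 30 -> empty
(43,43): row=0b101011, col=0b101011, row AND col = 0b101011 = 43; 43 == 43 -> filled
(35,37): col outside [0, 35] -> not filled
(122,85): row=0b1111010, col=0b1010101, row AND col = 0b1010000 = 80; 80 != 85 -> empty
(132,102): row=0b10000100, col=0b1100110, row AND col = 0b100 = 4; 4 != 102 -> empty
(203,14): row=0b11001011, col=0b1110, row AND col = 0b1010 = 10; 10 != 14 -> empty
(133,66): row=0b10000101, col=0b1000010, row AND col = 0b0 = 0; 0 != 66 -> empty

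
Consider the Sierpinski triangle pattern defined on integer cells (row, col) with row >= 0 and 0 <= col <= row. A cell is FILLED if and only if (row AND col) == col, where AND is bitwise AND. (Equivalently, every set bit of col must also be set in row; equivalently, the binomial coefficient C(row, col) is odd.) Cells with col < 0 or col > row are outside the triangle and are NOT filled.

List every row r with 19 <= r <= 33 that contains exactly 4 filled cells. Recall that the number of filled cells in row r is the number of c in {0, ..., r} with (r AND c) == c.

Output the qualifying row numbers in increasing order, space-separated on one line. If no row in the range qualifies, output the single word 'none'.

Answer: 20 24 33

Derivation:
Row r has 2^popcount(r) filled cells, so we need popcount(r) = log2(4) = 2.
Scan r = 19..33 and keep those with exactly 2 one-bits:
r=19=10011 popcount=3 -> skip
r=20=10100 popcount=2 -> KEEP
r=21=10101 popcount=3 -> skip
r=22=10110 popcount=3 -> skip
r=23=10111 popcount=4 -> skip
r=24=11000 popcount=2 -> KEEP
r=25=11001 popcount=3 -> skip
r=26=11010 popcount=3 -> skip
r=27=11011 popcount=4 -> skip
r=28=11100 popcount=3 -> skip
r=29=11101 popcount=4 -> skip
r=30=11110 popcount=4 -> skip
r=31=11111 popcount=5 -> skip
r=32=100000 popcount=1 -> skip
r=33=100001 popcount=2 -> KEEP
Kept rows: 20 24 33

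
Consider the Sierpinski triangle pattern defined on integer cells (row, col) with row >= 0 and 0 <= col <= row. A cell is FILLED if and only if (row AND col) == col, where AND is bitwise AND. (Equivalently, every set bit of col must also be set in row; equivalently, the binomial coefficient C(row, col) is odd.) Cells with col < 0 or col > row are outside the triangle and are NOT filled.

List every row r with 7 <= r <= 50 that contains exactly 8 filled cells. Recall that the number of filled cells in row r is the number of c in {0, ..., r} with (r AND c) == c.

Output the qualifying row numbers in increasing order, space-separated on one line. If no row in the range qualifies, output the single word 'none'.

Answer: 7 11 13 14 19 21 22 25 26 28 35 37 38 41 42 44 49 50

Derivation:
Row r has 2^popcount(r) filled cells, so we need popcount(r) = log2(8) = 3.
Scan r = 7..50 and keep those with exactly 3 one-bits:
r=7=111 popcount=3 -> KEEP
r=8=1000 popcount=1 -> skip
r=9=1001 popcount=2 -> skip
r=10=1010 popcount=2 -> skip
r=11=1011 popcount=3 -> KEEP
r=12=1100 popcount=2 -> skip
r=13=1101 popcount=3 -> KEEP
r=14=1110 popcount=3 -> KEEP
r=15=1111 popcount=4 -> skip
r=16=10000 popcount=1 -> skip
r=17=10001 popcount=2 -> skip
r=18=10010 popcount=2 -> skip
r=19=10011 popcount=3 -> KEEP
r=20=10100 popcount=2 -> skip
r=21=10101 popcount=3 -> KEEP
r=22=10110 popcount=3 -> KEEP
r=23=10111 popcount=4 -> skip
r=24=11000 popcount=2 -> skip
r=25=11001 popcount=3 -> KEEP
r=26=11010 popcount=3 -> KEEP
r=27=11011 popcount=4 -> skip
r=28=11100 popcount=3 -> KEEP
r=29=11101 popcount=4 -> skip
r=30=11110 popcount=4 -> skip
r=31=11111 popcount=5 -> skip
r=32=100000 popcount=1 -> skip
r=33=100001 popcount=2 -> skip
r=34=100010 popcount=2 -> skip
r=35=100011 popcount=3 -> KEEP
r=36=100100 popcount=2 -> skip
r=37=100101 popcount=3 -> KEEP
r=38=100110 popcount=3 -> KEEP
r=39=100111 popcount=4 -> skip
r=40=101000 popcount=2 -> skip
r=41=101001 popcount=3 -> KEEP
r=42=101010 popcount=3 -> KEEP
r=43=101011 popcount=4 -> skip
r=44=101100 popcount=3 -> KEEP
r=45=101101 popcount=4 -> skip
r=46=101110 popcount=4 -> skip
r=47=101111 popcount=5 -> skip
r=48=110000 popcount=2 -> skip
r=49=110001 popcount=3 -> KEEP
r=50=110010 popcount=3 -> KEEP
Kept rows: 7 11 13 14 19 21 22 25 26 28 35 37 38 41 42 44 49 50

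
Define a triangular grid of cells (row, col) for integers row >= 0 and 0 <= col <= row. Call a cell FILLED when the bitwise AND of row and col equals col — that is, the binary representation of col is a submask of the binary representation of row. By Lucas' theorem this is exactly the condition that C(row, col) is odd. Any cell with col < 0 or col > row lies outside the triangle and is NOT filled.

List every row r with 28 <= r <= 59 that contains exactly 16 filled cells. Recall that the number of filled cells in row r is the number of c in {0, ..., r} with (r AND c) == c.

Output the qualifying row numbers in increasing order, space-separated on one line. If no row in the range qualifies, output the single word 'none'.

Answer: 29 30 39 43 45 46 51 53 54 57 58

Derivation:
Row r has 2^popcount(r) filled cells, so we need popcount(r) = log2(16) = 4.
Scan r = 28..59 and keep those with exactly 4 one-bits:
r=28=11100 popcount=3 -> skip
r=29=11101 popcount=4 -> KEEP
r=30=11110 popcount=4 -> KEEP
r=31=11111 popcount=5 -> skip
r=32=100000 popcount=1 -> skip
r=33=100001 popcount=2 -> skip
r=34=100010 popcount=2 -> skip
r=35=100011 popcount=3 -> skip
r=36=100100 popcount=2 -> skip
r=37=100101 popcount=3 -> skip
r=38=100110 popcount=3 -> skip
r=39=100111 popcount=4 -> KEEP
r=40=101000 popcount=2 -> skip
r=41=101001 popcount=3 -> skip
r=42=101010 popcount=3 -> skip
r=43=101011 popcount=4 -> KEEP
r=44=101100 popcount=3 -> skip
r=45=101101 popcount=4 -> KEEP
r=46=101110 popcount=4 -> KEEP
r=47=101111 popcount=5 -> skip
r=48=110000 popcount=2 -> skip
r=49=110001 popcount=3 -> skip
r=50=110010 popcount=3 -> skip
r=51=110011 popcount=4 -> KEEP
r=52=110100 popcount=3 -> skip
r=53=110101 popcount=4 -> KEEP
r=54=110110 popcount=4 -> KEEP
r=55=110111 popcount=5 -> skip
r=56=111000 popcount=3 -> skip
r=57=111001 popcount=4 -> KEEP
r=58=111010 popcount=4 -> KEEP
r=59=111011 popcount=5 -> skip
Kept rows: 29 30 39 43 45 46 51 53 54 57 58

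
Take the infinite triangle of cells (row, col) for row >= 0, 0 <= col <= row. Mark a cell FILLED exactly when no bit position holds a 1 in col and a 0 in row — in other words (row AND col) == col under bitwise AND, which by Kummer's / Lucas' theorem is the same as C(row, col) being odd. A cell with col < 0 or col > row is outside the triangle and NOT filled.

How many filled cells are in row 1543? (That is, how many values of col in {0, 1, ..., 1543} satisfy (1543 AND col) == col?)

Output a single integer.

Answer: 32

Derivation:
1543 in binary = 11000000111
popcount(1543) = number of 1-bits in 11000000111 = 5
A col c satisfies (1543 AND c) == c iff every set bit of c is also set in 1543; each of the 5 set bits of 1543 can independently be on or off in c.
count = 2^5 = 32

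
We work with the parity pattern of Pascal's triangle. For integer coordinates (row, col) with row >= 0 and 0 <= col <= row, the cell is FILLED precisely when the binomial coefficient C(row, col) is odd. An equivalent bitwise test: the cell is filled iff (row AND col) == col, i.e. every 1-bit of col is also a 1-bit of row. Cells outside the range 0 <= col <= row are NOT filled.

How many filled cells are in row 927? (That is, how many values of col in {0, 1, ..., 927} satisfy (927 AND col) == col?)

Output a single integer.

Answer: 256

Derivation:
927 in binary = 1110011111
popcount(927) = number of 1-bits in 1110011111 = 8
A col c satisfies (927 AND c) == c iff every set bit of c is also set in 927; each of the 8 set bits of 927 can independently be on or off in c.
count = 2^8 = 256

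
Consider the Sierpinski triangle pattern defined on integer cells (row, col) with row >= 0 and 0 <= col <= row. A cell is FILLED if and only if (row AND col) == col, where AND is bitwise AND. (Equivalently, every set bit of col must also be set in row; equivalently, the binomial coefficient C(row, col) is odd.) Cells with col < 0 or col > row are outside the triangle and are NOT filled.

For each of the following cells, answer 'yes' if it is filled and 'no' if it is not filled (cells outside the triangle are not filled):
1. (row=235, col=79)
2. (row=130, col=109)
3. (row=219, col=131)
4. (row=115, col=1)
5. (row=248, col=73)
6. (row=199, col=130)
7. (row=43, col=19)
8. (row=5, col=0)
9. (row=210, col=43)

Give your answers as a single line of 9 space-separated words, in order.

(235,79): row=0b11101011, col=0b1001111, row AND col = 0b1001011 = 75; 75 != 79 -> empty
(130,109): row=0b10000010, col=0b1101101, row AND col = 0b0 = 0; 0 != 109 -> empty
(219,131): row=0b11011011, col=0b10000011, row AND col = 0b10000011 = 131; 131 == 131 -> filled
(115,1): row=0b1110011, col=0b1, row AND col = 0b1 = 1; 1 == 1 -> filled
(248,73): row=0b11111000, col=0b1001001, row AND col = 0b1001000 = 72; 72 != 73 -> empty
(199,130): row=0b11000111, col=0b10000010, row AND col = 0b10000010 = 130; 130 == 130 -> filled
(43,19): row=0b101011, col=0b10011, row AND col = 0b11 = 3; 3 != 19 -> empty
(5,0): row=0b101, col=0b0, row AND col = 0b0 = 0; 0 == 0 -> filled
(210,43): row=0b11010010, col=0b101011, row AND col = 0b10 = 2; 2 != 43 -> empty

Answer: no no yes yes no yes no yes no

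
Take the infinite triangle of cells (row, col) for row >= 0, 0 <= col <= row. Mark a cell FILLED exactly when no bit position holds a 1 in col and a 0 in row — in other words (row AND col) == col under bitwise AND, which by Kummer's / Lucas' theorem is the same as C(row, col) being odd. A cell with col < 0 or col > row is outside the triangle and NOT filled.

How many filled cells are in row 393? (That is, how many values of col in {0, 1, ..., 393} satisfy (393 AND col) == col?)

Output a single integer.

Answer: 16

Derivation:
393 in binary = 110001001
popcount(393) = number of 1-bits in 110001001 = 4
A col c satisfies (393 AND c) == c iff every set bit of c is also set in 393; each of the 4 set bits of 393 can independently be on or off in c.
count = 2^4 = 16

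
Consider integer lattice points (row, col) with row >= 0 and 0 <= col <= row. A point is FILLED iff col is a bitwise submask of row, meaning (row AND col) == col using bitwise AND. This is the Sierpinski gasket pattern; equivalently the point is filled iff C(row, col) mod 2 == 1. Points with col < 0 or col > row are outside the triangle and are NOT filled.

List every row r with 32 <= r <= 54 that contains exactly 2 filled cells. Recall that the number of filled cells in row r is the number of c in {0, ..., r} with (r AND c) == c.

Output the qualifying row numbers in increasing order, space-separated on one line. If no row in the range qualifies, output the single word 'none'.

Answer: 32

Derivation:
Row r has 2^popcount(r) filled cells, so we need popcount(r) = log2(2) = 1.
Scan r = 32..54 and keep those with exactly 1 one-bits:
r=32=100000 popcount=1 -> KEEP
r=33=100001 popcount=2 -> skip
r=34=100010 popcount=2 -> skip
r=35=100011 popcount=3 -> skip
r=36=100100 popcount=2 -> skip
r=37=100101 popcount=3 -> skip
r=38=100110 popcount=3 -> skip
r=39=100111 popcount=4 -> skip
r=40=101000 popcount=2 -> skip
r=41=101001 popcount=3 -> skip
r=42=101010 popcount=3 -> skip
r=43=101011 popcount=4 -> skip
r=44=101100 popcount=3 -> skip
r=45=101101 popcount=4 -> skip
r=46=101110 popcount=4 -> skip
r=47=101111 popcount=5 -> skip
r=48=110000 popcount=2 -> skip
r=49=110001 popcount=3 -> skip
r=50=110010 popcount=3 -> skip
r=51=110011 popcount=4 -> skip
r=52=110100 popcount=3 -> skip
r=53=110101 popcount=4 -> skip
r=54=110110 popcount=4 -> skip
Kept rows: 32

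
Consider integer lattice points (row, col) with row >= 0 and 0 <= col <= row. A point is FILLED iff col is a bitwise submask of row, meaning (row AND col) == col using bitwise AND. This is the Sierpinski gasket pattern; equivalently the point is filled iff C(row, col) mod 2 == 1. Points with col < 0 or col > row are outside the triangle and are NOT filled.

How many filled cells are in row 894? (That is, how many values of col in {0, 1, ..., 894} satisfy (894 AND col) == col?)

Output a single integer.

894 in binary = 1101111110
popcount(894) = number of 1-bits in 1101111110 = 8
A col c satisfies (894 AND c) == c iff every set bit of c is also set in 894; each of the 8 set bits of 894 can independently be on or off in c.
count = 2^8 = 256

Answer: 256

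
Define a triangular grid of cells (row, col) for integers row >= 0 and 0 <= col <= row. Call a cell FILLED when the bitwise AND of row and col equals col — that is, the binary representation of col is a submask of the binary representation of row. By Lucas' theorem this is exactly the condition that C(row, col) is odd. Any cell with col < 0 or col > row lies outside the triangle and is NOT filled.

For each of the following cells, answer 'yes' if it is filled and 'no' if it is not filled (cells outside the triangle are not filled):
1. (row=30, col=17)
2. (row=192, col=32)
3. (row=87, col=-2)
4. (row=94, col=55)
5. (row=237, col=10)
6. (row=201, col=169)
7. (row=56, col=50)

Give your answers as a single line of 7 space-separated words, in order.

Answer: no no no no no no no

Derivation:
(30,17): row=0b11110, col=0b10001, row AND col = 0b10000 = 16; 16 != 17 -> empty
(192,32): row=0b11000000, col=0b100000, row AND col = 0b0 = 0; 0 != 32 -> empty
(87,-2): col outside [0, 87] -> not filled
(94,55): row=0b1011110, col=0b110111, row AND col = 0b10110 = 22; 22 != 55 -> empty
(237,10): row=0b11101101, col=0b1010, row AND col = 0b1000 = 8; 8 != 10 -> empty
(201,169): row=0b11001001, col=0b10101001, row AND col = 0b10001001 = 137; 137 != 169 -> empty
(56,50): row=0b111000, col=0b110010, row AND col = 0b110000 = 48; 48 != 50 -> empty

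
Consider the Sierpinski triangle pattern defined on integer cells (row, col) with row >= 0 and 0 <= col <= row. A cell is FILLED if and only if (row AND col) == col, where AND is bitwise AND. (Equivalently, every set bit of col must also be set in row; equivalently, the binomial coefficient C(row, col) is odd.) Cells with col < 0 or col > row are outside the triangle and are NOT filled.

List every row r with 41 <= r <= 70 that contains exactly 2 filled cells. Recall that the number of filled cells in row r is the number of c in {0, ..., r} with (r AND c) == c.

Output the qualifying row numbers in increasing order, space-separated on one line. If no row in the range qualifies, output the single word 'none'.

Answer: 64

Derivation:
Row r has 2^popcount(r) filled cells, so we need popcount(r) = log2(2) = 1.
Scan r = 41..70 and keep those with exactly 1 one-bits:
r=41=101001 popcount=3 -> skip
r=42=101010 popcount=3 -> skip
r=43=101011 popcount=4 -> skip
r=44=101100 popcount=3 -> skip
r=45=101101 popcount=4 -> skip
r=46=101110 popcount=4 -> skip
r=47=101111 popcount=5 -> skip
r=48=110000 popcount=2 -> skip
r=49=110001 popcount=3 -> skip
r=50=110010 popcount=3 -> skip
r=51=110011 popcount=4 -> skip
r=52=110100 popcount=3 -> skip
r=53=110101 popcount=4 -> skip
r=54=110110 popcount=4 -> skip
r=55=110111 popcount=5 -> skip
r=56=111000 popcount=3 -> skip
r=57=111001 popcount=4 -> skip
r=58=111010 popcount=4 -> skip
r=59=111011 popcount=5 -> skip
r=60=111100 popcount=4 -> skip
r=61=111101 popcount=5 -> skip
r=62=111110 popcount=5 -> skip
r=63=111111 popcount=6 -> skip
r=64=1000000 popcount=1 -> KEEP
r=65=1000001 popcount=2 -> skip
r=66=1000010 popcount=2 -> skip
r=67=1000011 popcount=3 -> skip
r=68=1000100 popcount=2 -> skip
r=69=1000101 popcount=3 -> skip
r=70=1000110 popcount=3 -> skip
Kept rows: 64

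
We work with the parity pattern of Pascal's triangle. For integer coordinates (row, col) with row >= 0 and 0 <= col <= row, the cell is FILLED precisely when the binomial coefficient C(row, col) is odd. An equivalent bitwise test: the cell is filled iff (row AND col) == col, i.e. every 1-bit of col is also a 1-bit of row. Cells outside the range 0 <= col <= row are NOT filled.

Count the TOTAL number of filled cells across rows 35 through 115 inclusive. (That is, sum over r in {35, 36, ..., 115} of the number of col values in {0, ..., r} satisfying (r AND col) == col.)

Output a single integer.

Answer: 1358

Derivation:
r35=100011 pc3: +8 =8
r36=100100 pc2: +4 =12
r37=100101 pc3: +8 =20
r38=100110 pc3: +8 =28
r39=100111 pc4: +16 =44
r40=101000 pc2: +4 =48
r41=101001 pc3: +8 =56
r42=101010 pc3: +8 =64
r43=101011 pc4: +16 =80
r44=101100 pc3: +8 =88
r45=101101 pc4: +16 =104
r46=101110 pc4: +16 =120
r47=101111 pc5: +32 =152
r48=110000 pc2: +4 =156
r49=110001 pc3: +8 =164
r50=110010 pc3: +8 =172
r51=110011 pc4: +16 =188
r52=110100 pc3: +8 =196
r53=110101 pc4: +16 =212
r54=110110 pc4: +16 =228
r55=110111 pc5: +32 =260
r56=111000 pc3: +8 =268
r57=111001 pc4: +16 =284
r58=111010 pc4: +16 =300
r59=111011 pc5: +32 =332
r60=111100 pc4: +16 =348
r61=111101 pc5: +32 =380
r62=111110 pc5: +32 =412
r63=111111 pc6: +64 =476
r64=1000000 pc1: +2 =478
r65=1000001 pc2: +4 =482
r66=1000010 pc2: +4 =486
r67=1000011 pc3: +8 =494
r68=1000100 pc2: +4 =498
r69=1000101 pc3: +8 =506
r70=1000110 pc3: +8 =514
r71=1000111 pc4: +16 =530
r72=1001000 pc2: +4 =534
r73=1001001 pc3: +8 =542
r74=1001010 pc3: +8 =550
r75=1001011 pc4: +16 =566
r76=1001100 pc3: +8 =574
r77=1001101 pc4: +16 =590
r78=1001110 pc4: +16 =606
r79=1001111 pc5: +32 =638
r80=1010000 pc2: +4 =642
r81=1010001 pc3: +8 =650
r82=1010010 pc3: +8 =658
r83=1010011 pc4: +16 =674
r84=1010100 pc3: +8 =682
r85=1010101 pc4: +16 =698
r86=1010110 pc4: +16 =714
r87=1010111 pc5: +32 =746
r88=1011000 pc3: +8 =754
r89=1011001 pc4: +16 =770
r90=1011010 pc4: +16 =786
r91=1011011 pc5: +32 =818
r92=1011100 pc4: +16 =834
r93=1011101 pc5: +32 =866
r94=1011110 pc5: +32 =898
r95=1011111 pc6: +64 =962
r96=1100000 pc2: +4 =966
r97=1100001 pc3: +8 =974
r98=1100010 pc3: +8 =982
r99=1100011 pc4: +16 =998
r100=1100100 pc3: +8 =1006
r101=1100101 pc4: +16 =1022
r102=1100110 pc4: +16 =1038
r103=1100111 pc5: +32 =1070
r104=1101000 pc3: +8 =1078
r105=1101001 pc4: +16 =1094
r106=1101010 pc4: +16 =1110
r107=1101011 pc5: +32 =1142
r108=1101100 pc4: +16 =1158
r109=1101101 pc5: +32 =1190
r110=1101110 pc5: +32 =1222
r111=1101111 pc6: +64 =1286
r112=1110000 pc3: +8 =1294
r113=1110001 pc4: +16 =1310
r114=1110010 pc4: +16 =1326
r115=1110011 pc5: +32 =1358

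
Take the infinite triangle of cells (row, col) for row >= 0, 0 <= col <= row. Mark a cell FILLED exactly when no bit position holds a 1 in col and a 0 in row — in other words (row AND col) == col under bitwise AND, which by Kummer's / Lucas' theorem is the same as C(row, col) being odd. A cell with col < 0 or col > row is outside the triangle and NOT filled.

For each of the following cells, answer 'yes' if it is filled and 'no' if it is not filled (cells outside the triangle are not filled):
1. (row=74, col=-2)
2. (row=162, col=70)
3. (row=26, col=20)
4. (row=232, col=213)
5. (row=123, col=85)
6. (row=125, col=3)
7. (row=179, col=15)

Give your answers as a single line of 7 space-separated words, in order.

(74,-2): col outside [0, 74] -> not filled
(162,70): row=0b10100010, col=0b1000110, row AND col = 0b10 = 2; 2 != 70 -> empty
(26,20): row=0b11010, col=0b10100, row AND col = 0b10000 = 16; 16 != 20 -> empty
(232,213): row=0b11101000, col=0b11010101, row AND col = 0b11000000 = 192; 192 != 213 -> empty
(123,85): row=0b1111011, col=0b1010101, row AND col = 0b1010001 = 81; 81 != 85 -> empty
(125,3): row=0b1111101, col=0b11, row AND col = 0b1 = 1; 1 != 3 -> empty
(179,15): row=0b10110011, col=0b1111, row AND col = 0b11 = 3; 3 != 15 -> empty

Answer: no no no no no no no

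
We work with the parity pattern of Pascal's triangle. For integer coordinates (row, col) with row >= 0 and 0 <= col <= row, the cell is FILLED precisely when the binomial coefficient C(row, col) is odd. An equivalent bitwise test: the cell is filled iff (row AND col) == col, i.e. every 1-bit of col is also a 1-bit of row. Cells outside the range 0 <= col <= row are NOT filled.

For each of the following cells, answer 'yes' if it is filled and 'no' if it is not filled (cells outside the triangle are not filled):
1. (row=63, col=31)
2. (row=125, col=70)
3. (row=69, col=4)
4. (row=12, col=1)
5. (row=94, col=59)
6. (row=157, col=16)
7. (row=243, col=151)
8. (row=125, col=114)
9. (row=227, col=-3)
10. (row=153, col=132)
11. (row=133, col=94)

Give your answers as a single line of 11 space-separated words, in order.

Answer: yes no yes no no yes no no no no no

Derivation:
(63,31): row=0b111111, col=0b11111, row AND col = 0b11111 = 31; 31 == 31 -> filled
(125,70): row=0b1111101, col=0b1000110, row AND col = 0b1000100 = 68; 68 != 70 -> empty
(69,4): row=0b1000101, col=0b100, row AND col = 0b100 = 4; 4 == 4 -> filled
(12,1): row=0b1100, col=0b1, row AND col = 0b0 = 0; 0 != 1 -> empty
(94,59): row=0b1011110, col=0b111011, row AND col = 0b11010 = 26; 26 != 59 -> empty
(157,16): row=0b10011101, col=0b10000, row AND col = 0b10000 = 16; 16 == 16 -> filled
(243,151): row=0b11110011, col=0b10010111, row AND col = 0b10010011 = 147; 147 != 151 -> empty
(125,114): row=0b1111101, col=0b1110010, row AND col = 0b1110000 = 112; 112 != 114 -> empty
(227,-3): col outside [0, 227] -> not filled
(153,132): row=0b10011001, col=0b10000100, row AND col = 0b10000000 = 128; 128 != 132 -> empty
(133,94): row=0b10000101, col=0b1011110, row AND col = 0b100 = 4; 4 != 94 -> empty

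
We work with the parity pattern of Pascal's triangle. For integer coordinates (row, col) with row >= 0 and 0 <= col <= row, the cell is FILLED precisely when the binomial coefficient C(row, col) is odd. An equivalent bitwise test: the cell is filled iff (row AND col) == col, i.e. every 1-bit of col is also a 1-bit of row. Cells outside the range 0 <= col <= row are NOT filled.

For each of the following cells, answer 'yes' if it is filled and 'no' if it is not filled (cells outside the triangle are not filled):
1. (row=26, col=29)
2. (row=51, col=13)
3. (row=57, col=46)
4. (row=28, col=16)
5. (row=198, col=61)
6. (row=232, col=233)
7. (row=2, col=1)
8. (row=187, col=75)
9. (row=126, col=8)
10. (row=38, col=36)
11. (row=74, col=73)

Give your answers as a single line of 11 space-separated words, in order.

Answer: no no no yes no no no no yes yes no

Derivation:
(26,29): col outside [0, 26] -> not filled
(51,13): row=0b110011, col=0b1101, row AND col = 0b1 = 1; 1 != 13 -> empty
(57,46): row=0b111001, col=0b101110, row AND col = 0b101000 = 40; 40 != 46 -> empty
(28,16): row=0b11100, col=0b10000, row AND col = 0b10000 = 16; 16 == 16 -> filled
(198,61): row=0b11000110, col=0b111101, row AND col = 0b100 = 4; 4 != 61 -> empty
(232,233): col outside [0, 232] -> not filled
(2,1): row=0b10, col=0b1, row AND col = 0b0 = 0; 0 != 1 -> empty
(187,75): row=0b10111011, col=0b1001011, row AND col = 0b1011 = 11; 11 != 75 -> empty
(126,8): row=0b1111110, col=0b1000, row AND col = 0b1000 = 8; 8 == 8 -> filled
(38,36): row=0b100110, col=0b100100, row AND col = 0b100100 = 36; 36 == 36 -> filled
(74,73): row=0b1001010, col=0b1001001, row AND col = 0b1001000 = 72; 72 != 73 -> empty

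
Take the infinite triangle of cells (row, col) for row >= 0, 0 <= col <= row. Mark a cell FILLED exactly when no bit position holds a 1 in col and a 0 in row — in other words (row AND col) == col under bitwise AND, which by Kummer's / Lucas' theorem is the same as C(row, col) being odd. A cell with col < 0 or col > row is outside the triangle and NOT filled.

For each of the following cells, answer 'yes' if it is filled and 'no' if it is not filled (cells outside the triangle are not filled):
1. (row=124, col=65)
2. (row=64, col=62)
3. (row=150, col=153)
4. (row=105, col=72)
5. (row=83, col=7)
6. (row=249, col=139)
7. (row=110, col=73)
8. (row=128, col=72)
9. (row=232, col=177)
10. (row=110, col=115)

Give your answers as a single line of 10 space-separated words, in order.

(124,65): row=0b1111100, col=0b1000001, row AND col = 0b1000000 = 64; 64 != 65 -> empty
(64,62): row=0b1000000, col=0b111110, row AND col = 0b0 = 0; 0 != 62 -> empty
(150,153): col outside [0, 150] -> not filled
(105,72): row=0b1101001, col=0b1001000, row AND col = 0b1001000 = 72; 72 == 72 -> filled
(83,7): row=0b1010011, col=0b111, row AND col = 0b11 = 3; 3 != 7 -> empty
(249,139): row=0b11111001, col=0b10001011, row AND col = 0b10001001 = 137; 137 != 139 -> empty
(110,73): row=0b1101110, col=0b1001001, row AND col = 0b1001000 = 72; 72 != 73 -> empty
(128,72): row=0b10000000, col=0b1001000, row AND col = 0b0 = 0; 0 != 72 -> empty
(232,177): row=0b11101000, col=0b10110001, row AND col = 0b10100000 = 160; 160 != 177 -> empty
(110,115): col outside [0, 110] -> not filled

Answer: no no no yes no no no no no no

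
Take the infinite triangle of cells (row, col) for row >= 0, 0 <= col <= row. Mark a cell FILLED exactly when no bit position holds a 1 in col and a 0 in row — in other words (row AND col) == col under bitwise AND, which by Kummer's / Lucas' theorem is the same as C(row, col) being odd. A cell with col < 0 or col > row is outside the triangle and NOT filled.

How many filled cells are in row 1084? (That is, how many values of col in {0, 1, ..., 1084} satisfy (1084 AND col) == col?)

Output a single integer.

Answer: 32

Derivation:
1084 in binary = 10000111100
popcount(1084) = number of 1-bits in 10000111100 = 5
A col c satisfies (1084 AND c) == c iff every set bit of c is also set in 1084; each of the 5 set bits of 1084 can independently be on or off in c.
count = 2^5 = 32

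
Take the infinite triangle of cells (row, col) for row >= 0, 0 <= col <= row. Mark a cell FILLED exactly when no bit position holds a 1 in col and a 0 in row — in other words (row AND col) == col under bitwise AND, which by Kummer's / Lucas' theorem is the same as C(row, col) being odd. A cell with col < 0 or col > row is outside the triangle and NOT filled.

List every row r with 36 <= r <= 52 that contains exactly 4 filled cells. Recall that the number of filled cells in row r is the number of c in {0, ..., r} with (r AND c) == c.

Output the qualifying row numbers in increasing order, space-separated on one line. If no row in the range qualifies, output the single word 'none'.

Answer: 36 40 48

Derivation:
Row r has 2^popcount(r) filled cells, so we need popcount(r) = log2(4) = 2.
Scan r = 36..52 and keep those with exactly 2 one-bits:
r=36=100100 popcount=2 -> KEEP
r=37=100101 popcount=3 -> skip
r=38=100110 popcount=3 -> skip
r=39=100111 popcount=4 -> skip
r=40=101000 popcount=2 -> KEEP
r=41=101001 popcount=3 -> skip
r=42=101010 popcount=3 -> skip
r=43=101011 popcount=4 -> skip
r=44=101100 popcount=3 -> skip
r=45=101101 popcount=4 -> skip
r=46=101110 popcount=4 -> skip
r=47=101111 popcount=5 -> skip
r=48=110000 popcount=2 -> KEEP
r=49=110001 popcount=3 -> skip
r=50=110010 popcount=3 -> skip
r=51=110011 popcount=4 -> skip
r=52=110100 popcount=3 -> skip
Kept rows: 36 40 48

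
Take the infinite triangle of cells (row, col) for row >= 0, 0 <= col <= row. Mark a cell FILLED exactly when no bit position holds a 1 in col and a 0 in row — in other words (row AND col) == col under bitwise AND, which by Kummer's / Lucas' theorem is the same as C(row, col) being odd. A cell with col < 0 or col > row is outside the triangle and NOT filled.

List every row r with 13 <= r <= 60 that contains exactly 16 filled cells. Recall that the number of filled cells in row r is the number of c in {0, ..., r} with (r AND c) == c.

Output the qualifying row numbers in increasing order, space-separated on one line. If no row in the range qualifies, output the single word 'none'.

Row r has 2^popcount(r) filled cells, so we need popcount(r) = log2(16) = 4.
Scan r = 13..60 and keep those with exactly 4 one-bits:
r=13=1101 popcount=3 -> skip
r=14=1110 popcount=3 -> skip
r=15=1111 popcount=4 -> KEEP
r=16=10000 popcount=1 -> skip
r=17=10001 popcount=2 -> skip
r=18=10010 popcount=2 -> skip
r=19=10011 popcount=3 -> skip
r=20=10100 popcount=2 -> skip
r=21=10101 popcount=3 -> skip
r=22=10110 popcount=3 -> skip
r=23=10111 popcount=4 -> KEEP
r=24=11000 popcount=2 -> skip
r=25=11001 popcount=3 -> skip
r=26=11010 popcount=3 -> skip
r=27=11011 popcount=4 -> KEEP
r=28=11100 popcount=3 -> skip
r=29=11101 popcount=4 -> KEEP
r=30=11110 popcount=4 -> KEEP
r=31=11111 popcount=5 -> skip
r=32=100000 popcount=1 -> skip
r=33=100001 popcount=2 -> skip
r=34=100010 popcount=2 -> skip
r=35=100011 popcount=3 -> skip
r=36=100100 popcount=2 -> skip
r=37=100101 popcount=3 -> skip
r=38=100110 popcount=3 -> skip
r=39=100111 popcount=4 -> KEEP
r=40=101000 popcount=2 -> skip
r=41=101001 popcount=3 -> skip
r=42=101010 popcount=3 -> skip
r=43=101011 popcount=4 -> KEEP
r=44=101100 popcount=3 -> skip
r=45=101101 popcount=4 -> KEEP
r=46=101110 popcount=4 -> KEEP
r=47=101111 popcount=5 -> skip
r=48=110000 popcount=2 -> skip
r=49=110001 popcount=3 -> skip
r=50=110010 popcount=3 -> skip
r=51=110011 popcount=4 -> KEEP
r=52=110100 popcount=3 -> skip
r=53=110101 popcount=4 -> KEEP
r=54=110110 popcount=4 -> KEEP
r=55=110111 popcount=5 -> skip
r=56=111000 popcount=3 -> skip
r=57=111001 popcount=4 -> KEEP
r=58=111010 popcount=4 -> KEEP
r=59=111011 popcount=5 -> skip
r=60=111100 popcount=4 -> KEEP
Kept rows: 15 23 27 29 30 39 43 45 46 51 53 54 57 58 60

Answer: 15 23 27 29 30 39 43 45 46 51 53 54 57 58 60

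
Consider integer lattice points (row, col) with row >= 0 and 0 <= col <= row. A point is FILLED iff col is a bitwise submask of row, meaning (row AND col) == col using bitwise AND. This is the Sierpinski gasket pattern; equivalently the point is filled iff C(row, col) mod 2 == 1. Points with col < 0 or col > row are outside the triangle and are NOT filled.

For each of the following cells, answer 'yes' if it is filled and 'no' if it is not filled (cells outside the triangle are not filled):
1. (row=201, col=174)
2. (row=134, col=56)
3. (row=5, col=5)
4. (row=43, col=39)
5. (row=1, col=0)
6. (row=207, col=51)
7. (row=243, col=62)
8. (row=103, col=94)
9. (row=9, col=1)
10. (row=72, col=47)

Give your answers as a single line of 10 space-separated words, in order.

(201,174): row=0b11001001, col=0b10101110, row AND col = 0b10001000 = 136; 136 != 174 -> empty
(134,56): row=0b10000110, col=0b111000, row AND col = 0b0 = 0; 0 != 56 -> empty
(5,5): row=0b101, col=0b101, row AND col = 0b101 = 5; 5 == 5 -> filled
(43,39): row=0b101011, col=0b100111, row AND col = 0b100011 = 35; 35 != 39 -> empty
(1,0): row=0b1, col=0b0, row AND col = 0b0 = 0; 0 == 0 -> filled
(207,51): row=0b11001111, col=0b110011, row AND col = 0b11 = 3; 3 != 51 -> empty
(243,62): row=0b11110011, col=0b111110, row AND col = 0b110010 = 50; 50 != 62 -> empty
(103,94): row=0b1100111, col=0b1011110, row AND col = 0b1000110 = 70; 70 != 94 -> empty
(9,1): row=0b1001, col=0b1, row AND col = 0b1 = 1; 1 == 1 -> filled
(72,47): row=0b1001000, col=0b101111, row AND col = 0b1000 = 8; 8 != 47 -> empty

Answer: no no yes no yes no no no yes no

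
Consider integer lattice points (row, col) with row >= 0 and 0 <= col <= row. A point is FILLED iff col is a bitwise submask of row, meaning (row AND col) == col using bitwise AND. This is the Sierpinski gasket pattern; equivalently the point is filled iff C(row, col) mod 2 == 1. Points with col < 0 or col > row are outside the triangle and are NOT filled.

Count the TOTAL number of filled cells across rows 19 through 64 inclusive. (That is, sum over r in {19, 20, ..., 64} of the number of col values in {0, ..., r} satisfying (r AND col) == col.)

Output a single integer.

r19=10011 pc3: +8 =8
r20=10100 pc2: +4 =12
r21=10101 pc3: +8 =20
r22=10110 pc3: +8 =28
r23=10111 pc4: +16 =44
r24=11000 pc2: +4 =48
r25=11001 pc3: +8 =56
r26=11010 pc3: +8 =64
r27=11011 pc4: +16 =80
r28=11100 pc3: +8 =88
r29=11101 pc4: +16 =104
r30=11110 pc4: +16 =120
r31=11111 pc5: +32 =152
r32=100000 pc1: +2 =154
r33=100001 pc2: +4 =158
r34=100010 pc2: +4 =162
r35=100011 pc3: +8 =170
r36=100100 pc2: +4 =174
r37=100101 pc3: +8 =182
r38=100110 pc3: +8 =190
r39=100111 pc4: +16 =206
r40=101000 pc2: +4 =210
r41=101001 pc3: +8 =218
r42=101010 pc3: +8 =226
r43=101011 pc4: +16 =242
r44=101100 pc3: +8 =250
r45=101101 pc4: +16 =266
r46=101110 pc4: +16 =282
r47=101111 pc5: +32 =314
r48=110000 pc2: +4 =318
r49=110001 pc3: +8 =326
r50=110010 pc3: +8 =334
r51=110011 pc4: +16 =350
r52=110100 pc3: +8 =358
r53=110101 pc4: +16 =374
r54=110110 pc4: +16 =390
r55=110111 pc5: +32 =422
r56=111000 pc3: +8 =430
r57=111001 pc4: +16 =446
r58=111010 pc4: +16 =462
r59=111011 pc5: +32 =494
r60=111100 pc4: +16 =510
r61=111101 pc5: +32 =542
r62=111110 pc5: +32 =574
r63=111111 pc6: +64 =638
r64=1000000 pc1: +2 =640

Answer: 640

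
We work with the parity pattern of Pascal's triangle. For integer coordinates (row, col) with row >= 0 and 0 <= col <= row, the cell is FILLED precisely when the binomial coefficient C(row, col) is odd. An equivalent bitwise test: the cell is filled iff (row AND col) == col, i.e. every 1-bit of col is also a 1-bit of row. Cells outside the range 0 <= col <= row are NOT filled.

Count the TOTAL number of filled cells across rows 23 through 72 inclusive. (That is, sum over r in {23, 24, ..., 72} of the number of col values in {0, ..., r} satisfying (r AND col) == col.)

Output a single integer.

Answer: 668

Derivation:
r23=10111 pc4: +16 =16
r24=11000 pc2: +4 =20
r25=11001 pc3: +8 =28
r26=11010 pc3: +8 =36
r27=11011 pc4: +16 =52
r28=11100 pc3: +8 =60
r29=11101 pc4: +16 =76
r30=11110 pc4: +16 =92
r31=11111 pc5: +32 =124
r32=100000 pc1: +2 =126
r33=100001 pc2: +4 =130
r34=100010 pc2: +4 =134
r35=100011 pc3: +8 =142
r36=100100 pc2: +4 =146
r37=100101 pc3: +8 =154
r38=100110 pc3: +8 =162
r39=100111 pc4: +16 =178
r40=101000 pc2: +4 =182
r41=101001 pc3: +8 =190
r42=101010 pc3: +8 =198
r43=101011 pc4: +16 =214
r44=101100 pc3: +8 =222
r45=101101 pc4: +16 =238
r46=101110 pc4: +16 =254
r47=101111 pc5: +32 =286
r48=110000 pc2: +4 =290
r49=110001 pc3: +8 =298
r50=110010 pc3: +8 =306
r51=110011 pc4: +16 =322
r52=110100 pc3: +8 =330
r53=110101 pc4: +16 =346
r54=110110 pc4: +16 =362
r55=110111 pc5: +32 =394
r56=111000 pc3: +8 =402
r57=111001 pc4: +16 =418
r58=111010 pc4: +16 =434
r59=111011 pc5: +32 =466
r60=111100 pc4: +16 =482
r61=111101 pc5: +32 =514
r62=111110 pc5: +32 =546
r63=111111 pc6: +64 =610
r64=1000000 pc1: +2 =612
r65=1000001 pc2: +4 =616
r66=1000010 pc2: +4 =620
r67=1000011 pc3: +8 =628
r68=1000100 pc2: +4 =632
r69=1000101 pc3: +8 =640
r70=1000110 pc3: +8 =648
r71=1000111 pc4: +16 =664
r72=1001000 pc2: +4 =668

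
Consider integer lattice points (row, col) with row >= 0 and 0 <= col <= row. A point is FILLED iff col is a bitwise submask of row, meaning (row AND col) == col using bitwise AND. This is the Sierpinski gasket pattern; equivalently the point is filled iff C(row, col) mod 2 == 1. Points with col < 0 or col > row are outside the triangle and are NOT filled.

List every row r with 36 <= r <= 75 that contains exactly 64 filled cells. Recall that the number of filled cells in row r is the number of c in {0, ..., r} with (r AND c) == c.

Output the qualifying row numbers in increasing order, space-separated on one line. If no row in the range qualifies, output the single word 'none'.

Row r has 2^popcount(r) filled cells, so we need popcount(r) = log2(64) = 6.
Scan r = 36..75 and keep those with exactly 6 one-bits:
r=36=100100 popcount=2 -> skip
r=37=100101 popcount=3 -> skip
r=38=100110 popcount=3 -> skip
r=39=100111 popcount=4 -> skip
r=40=101000 popcount=2 -> skip
r=41=101001 popcount=3 -> skip
r=42=101010 popcount=3 -> skip
r=43=101011 popcount=4 -> skip
r=44=101100 popcount=3 -> skip
r=45=101101 popcount=4 -> skip
r=46=101110 popcount=4 -> skip
r=47=101111 popcount=5 -> skip
r=48=110000 popcount=2 -> skip
r=49=110001 popcount=3 -> skip
r=50=110010 popcount=3 -> skip
r=51=110011 popcount=4 -> skip
r=52=110100 popcount=3 -> skip
r=53=110101 popcount=4 -> skip
r=54=110110 popcount=4 -> skip
r=55=110111 popcount=5 -> skip
r=56=111000 popcount=3 -> skip
r=57=111001 popcount=4 -> skip
r=58=111010 popcount=4 -> skip
r=59=111011 popcount=5 -> skip
r=60=111100 popcount=4 -> skip
r=61=111101 popcount=5 -> skip
r=62=111110 popcount=5 -> skip
r=63=111111 popcount=6 -> KEEP
r=64=1000000 popcount=1 -> skip
r=65=1000001 popcount=2 -> skip
r=66=1000010 popcount=2 -> skip
r=67=1000011 popcount=3 -> skip
r=68=1000100 popcount=2 -> skip
r=69=1000101 popcount=3 -> skip
r=70=1000110 popcount=3 -> skip
r=71=1000111 popcount=4 -> skip
r=72=1001000 popcount=2 -> skip
r=73=1001001 popcount=3 -> skip
r=74=1001010 popcount=3 -> skip
r=75=1001011 popcount=4 -> skip
Kept rows: 63

Answer: 63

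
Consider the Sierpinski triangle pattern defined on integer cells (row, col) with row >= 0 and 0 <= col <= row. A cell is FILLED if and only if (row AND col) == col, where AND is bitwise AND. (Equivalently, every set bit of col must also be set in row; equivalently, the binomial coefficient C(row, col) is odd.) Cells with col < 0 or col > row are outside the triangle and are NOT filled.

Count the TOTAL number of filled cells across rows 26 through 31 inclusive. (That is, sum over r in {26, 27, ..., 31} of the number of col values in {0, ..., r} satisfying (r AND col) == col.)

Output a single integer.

Answer: 96

Derivation:
r26=11010 pc3: +8 =8
r27=11011 pc4: +16 =24
r28=11100 pc3: +8 =32
r29=11101 pc4: +16 =48
r30=11110 pc4: +16 =64
r31=11111 pc5: +32 =96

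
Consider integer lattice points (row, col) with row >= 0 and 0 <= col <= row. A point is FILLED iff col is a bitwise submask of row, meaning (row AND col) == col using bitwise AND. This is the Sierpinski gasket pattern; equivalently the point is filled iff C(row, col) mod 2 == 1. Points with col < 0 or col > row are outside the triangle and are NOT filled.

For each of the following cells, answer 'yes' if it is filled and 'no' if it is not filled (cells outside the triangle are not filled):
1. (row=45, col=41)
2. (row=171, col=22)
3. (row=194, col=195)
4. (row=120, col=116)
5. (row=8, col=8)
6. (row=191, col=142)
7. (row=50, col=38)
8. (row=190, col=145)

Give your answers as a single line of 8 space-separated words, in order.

(45,41): row=0b101101, col=0b101001, row AND col = 0b101001 = 41; 41 == 41 -> filled
(171,22): row=0b10101011, col=0b10110, row AND col = 0b10 = 2; 2 != 22 -> empty
(194,195): col outside [0, 194] -> not filled
(120,116): row=0b1111000, col=0b1110100, row AND col = 0b1110000 = 112; 112 != 116 -> empty
(8,8): row=0b1000, col=0b1000, row AND col = 0b1000 = 8; 8 == 8 -> filled
(191,142): row=0b10111111, col=0b10001110, row AND col = 0b10001110 = 142; 142 == 142 -> filled
(50,38): row=0b110010, col=0b100110, row AND col = 0b100010 = 34; 34 != 38 -> empty
(190,145): row=0b10111110, col=0b10010001, row AND col = 0b10010000 = 144; 144 != 145 -> empty

Answer: yes no no no yes yes no no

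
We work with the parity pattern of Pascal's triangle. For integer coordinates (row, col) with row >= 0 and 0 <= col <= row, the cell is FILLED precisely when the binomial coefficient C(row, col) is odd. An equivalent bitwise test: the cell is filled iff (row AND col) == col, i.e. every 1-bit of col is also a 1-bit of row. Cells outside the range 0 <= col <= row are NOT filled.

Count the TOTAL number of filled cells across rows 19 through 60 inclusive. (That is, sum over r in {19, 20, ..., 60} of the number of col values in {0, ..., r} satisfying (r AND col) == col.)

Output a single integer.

r19=10011 pc3: +8 =8
r20=10100 pc2: +4 =12
r21=10101 pc3: +8 =20
r22=10110 pc3: +8 =28
r23=10111 pc4: +16 =44
r24=11000 pc2: +4 =48
r25=11001 pc3: +8 =56
r26=11010 pc3: +8 =64
r27=11011 pc4: +16 =80
r28=11100 pc3: +8 =88
r29=11101 pc4: +16 =104
r30=11110 pc4: +16 =120
r31=11111 pc5: +32 =152
r32=100000 pc1: +2 =154
r33=100001 pc2: +4 =158
r34=100010 pc2: +4 =162
r35=100011 pc3: +8 =170
r36=100100 pc2: +4 =174
r37=100101 pc3: +8 =182
r38=100110 pc3: +8 =190
r39=100111 pc4: +16 =206
r40=101000 pc2: +4 =210
r41=101001 pc3: +8 =218
r42=101010 pc3: +8 =226
r43=101011 pc4: +16 =242
r44=101100 pc3: +8 =250
r45=101101 pc4: +16 =266
r46=101110 pc4: +16 =282
r47=101111 pc5: +32 =314
r48=110000 pc2: +4 =318
r49=110001 pc3: +8 =326
r50=110010 pc3: +8 =334
r51=110011 pc4: +16 =350
r52=110100 pc3: +8 =358
r53=110101 pc4: +16 =374
r54=110110 pc4: +16 =390
r55=110111 pc5: +32 =422
r56=111000 pc3: +8 =430
r57=111001 pc4: +16 =446
r58=111010 pc4: +16 =462
r59=111011 pc5: +32 =494
r60=111100 pc4: +16 =510

Answer: 510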